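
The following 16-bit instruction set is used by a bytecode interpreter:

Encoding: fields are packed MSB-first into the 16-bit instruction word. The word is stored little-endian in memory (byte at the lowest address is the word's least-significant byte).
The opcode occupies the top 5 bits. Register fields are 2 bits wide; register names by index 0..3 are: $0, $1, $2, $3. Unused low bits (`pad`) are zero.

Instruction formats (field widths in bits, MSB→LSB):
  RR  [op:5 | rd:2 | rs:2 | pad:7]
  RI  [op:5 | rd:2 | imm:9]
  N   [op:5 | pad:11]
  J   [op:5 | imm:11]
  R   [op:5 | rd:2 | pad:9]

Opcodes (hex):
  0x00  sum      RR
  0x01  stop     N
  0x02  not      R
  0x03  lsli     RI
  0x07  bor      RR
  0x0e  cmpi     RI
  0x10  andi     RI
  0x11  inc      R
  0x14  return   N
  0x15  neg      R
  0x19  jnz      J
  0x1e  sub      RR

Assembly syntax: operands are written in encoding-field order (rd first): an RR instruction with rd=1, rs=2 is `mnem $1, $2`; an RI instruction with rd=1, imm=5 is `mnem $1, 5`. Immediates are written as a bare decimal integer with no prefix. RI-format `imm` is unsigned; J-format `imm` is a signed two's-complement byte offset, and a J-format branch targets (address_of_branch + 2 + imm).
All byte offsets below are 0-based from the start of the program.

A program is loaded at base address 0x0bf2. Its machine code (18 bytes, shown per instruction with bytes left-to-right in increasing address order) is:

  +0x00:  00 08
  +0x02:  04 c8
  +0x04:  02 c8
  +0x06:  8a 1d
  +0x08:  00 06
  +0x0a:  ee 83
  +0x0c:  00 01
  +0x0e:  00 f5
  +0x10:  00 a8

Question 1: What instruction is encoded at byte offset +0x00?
@+00  little-endian(00 08) = 0x0800
  op=0x0800>>11=0x1 ⇒ stop (N)

stop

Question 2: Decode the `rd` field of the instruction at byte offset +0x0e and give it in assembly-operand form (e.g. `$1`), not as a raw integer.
$2

@+0e  little-endian(00 f5) = 0xf500
  op=0xf500>>11=0x1e ⇒ sub (RR)
  rd: (w>>9)&0x3=0x2 → $2
  rs: (w>>7)&0x3=0x2 → $2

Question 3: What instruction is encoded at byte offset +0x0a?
@+0a  little-endian(ee 83) = 0x83ee
  top 5b → 0x10 → andi [RI]
  rd@[10:9]=0x1 ⇒ $1
  imm@[8:0]=0x1ee ⇒ 494

andi $1, 494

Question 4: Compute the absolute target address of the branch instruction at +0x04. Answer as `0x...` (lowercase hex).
0x0bfa

@+04  little-endian(02 c8) = 0xc802
  top 5b → 0x19 → jnz [J]
  [10:0] imm=2 = 2
  target = base 0x0bf2 + off 0x04 + 2 + imm 2 = 0x0bfa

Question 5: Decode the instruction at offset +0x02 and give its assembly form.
@+02  little-endian(04 c8) = 0xc804
  op=0xc804>>11=0x19 ⇒ jnz (J)
  imm@[10:0]=0x4 ⇒ 4

jnz 4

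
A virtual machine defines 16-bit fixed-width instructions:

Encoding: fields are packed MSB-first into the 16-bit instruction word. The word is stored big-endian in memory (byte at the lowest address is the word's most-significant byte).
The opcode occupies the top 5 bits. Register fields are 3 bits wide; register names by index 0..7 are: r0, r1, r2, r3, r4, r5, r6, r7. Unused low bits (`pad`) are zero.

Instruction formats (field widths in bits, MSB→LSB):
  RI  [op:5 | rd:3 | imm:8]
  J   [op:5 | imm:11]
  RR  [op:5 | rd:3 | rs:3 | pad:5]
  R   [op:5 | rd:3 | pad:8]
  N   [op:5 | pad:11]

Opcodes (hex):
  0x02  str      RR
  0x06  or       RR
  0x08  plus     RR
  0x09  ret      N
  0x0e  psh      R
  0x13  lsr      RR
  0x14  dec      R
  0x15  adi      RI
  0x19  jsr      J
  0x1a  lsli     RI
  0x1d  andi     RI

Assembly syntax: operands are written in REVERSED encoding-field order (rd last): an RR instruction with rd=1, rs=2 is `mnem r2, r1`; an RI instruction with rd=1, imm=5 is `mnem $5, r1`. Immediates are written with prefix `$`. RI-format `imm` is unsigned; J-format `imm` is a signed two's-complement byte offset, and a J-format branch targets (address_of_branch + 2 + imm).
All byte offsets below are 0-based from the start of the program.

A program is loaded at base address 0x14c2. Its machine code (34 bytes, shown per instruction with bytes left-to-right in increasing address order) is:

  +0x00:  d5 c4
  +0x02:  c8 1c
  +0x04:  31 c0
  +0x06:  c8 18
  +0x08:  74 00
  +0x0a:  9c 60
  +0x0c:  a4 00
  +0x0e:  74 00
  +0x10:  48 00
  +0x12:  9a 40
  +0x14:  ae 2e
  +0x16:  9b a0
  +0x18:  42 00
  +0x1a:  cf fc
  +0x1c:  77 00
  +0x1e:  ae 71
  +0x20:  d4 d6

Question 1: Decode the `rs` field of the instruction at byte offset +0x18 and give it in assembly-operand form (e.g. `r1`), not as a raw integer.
@+18  big-endian(42 00) = 0x4200
  opcode bits[15:11]=0x8: plus/RR
  rd: (w>>8)&0x7=0x2 → r2
  rs: (w>>5)&0x7=0x0 → r0

r0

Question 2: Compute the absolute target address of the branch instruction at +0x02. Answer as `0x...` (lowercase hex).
+0x02: c8 1c ⇒ word 0xc81c (big)
  top 5b → 0x19 → jsr [J]
  imm@[10:0]=0x1c ⇒ $28
  target = base 0x14c2 + off 0x02 + 2 + imm 28 = 0x14e2

0x14e2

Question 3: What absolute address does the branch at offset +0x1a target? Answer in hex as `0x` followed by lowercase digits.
+0x1a: cf fc ⇒ word 0xcffc (big)
  opcode bits[15:11]=0x19: jsr/J
  imm: (w>>0)&0x7ff=0x7fc (s11→-4) → $-4
  target = base 0x14c2 + off 0x1a + 2 + imm -4 = 0x14da

0x14da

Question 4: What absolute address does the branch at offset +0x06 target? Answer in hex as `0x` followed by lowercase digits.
0x14e2

+0x06: c8 18 ⇒ word 0xc818 (big)
  op=0xc818>>11=0x19 ⇒ jsr (J)
  imm@[10:0]=0x18 ⇒ $24
  target = base 0x14c2 + off 0x06 + 2 + imm 24 = 0x14e2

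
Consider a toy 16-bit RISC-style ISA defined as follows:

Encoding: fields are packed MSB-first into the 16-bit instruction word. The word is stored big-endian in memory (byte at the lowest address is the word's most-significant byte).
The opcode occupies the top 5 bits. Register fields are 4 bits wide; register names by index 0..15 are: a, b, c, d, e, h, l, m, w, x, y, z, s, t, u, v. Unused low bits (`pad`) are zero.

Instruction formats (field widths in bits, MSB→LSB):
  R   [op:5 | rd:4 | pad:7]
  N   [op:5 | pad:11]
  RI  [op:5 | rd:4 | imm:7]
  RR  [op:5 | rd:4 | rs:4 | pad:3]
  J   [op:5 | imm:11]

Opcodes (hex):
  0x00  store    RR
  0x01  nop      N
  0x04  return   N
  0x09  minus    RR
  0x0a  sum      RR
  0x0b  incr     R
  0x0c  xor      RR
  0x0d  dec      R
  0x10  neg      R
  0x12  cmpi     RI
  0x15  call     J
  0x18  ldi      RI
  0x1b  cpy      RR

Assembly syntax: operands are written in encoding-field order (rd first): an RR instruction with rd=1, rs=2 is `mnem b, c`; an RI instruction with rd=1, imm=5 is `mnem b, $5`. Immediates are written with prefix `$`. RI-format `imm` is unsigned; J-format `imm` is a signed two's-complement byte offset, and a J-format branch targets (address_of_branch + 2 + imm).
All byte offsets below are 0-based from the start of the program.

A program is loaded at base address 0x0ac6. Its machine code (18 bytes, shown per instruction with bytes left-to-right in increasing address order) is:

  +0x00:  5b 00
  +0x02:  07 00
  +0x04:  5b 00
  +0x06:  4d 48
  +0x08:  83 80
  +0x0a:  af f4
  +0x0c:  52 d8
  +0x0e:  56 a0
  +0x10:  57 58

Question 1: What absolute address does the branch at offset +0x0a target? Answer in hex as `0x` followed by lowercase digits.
0x0ac6

+0x0a: af f4 ⇒ word 0xaff4 (big)
  opcode bits[15:11]=0x15: call/J
  imm: (w>>0)&0x7ff=0x7f4 (s11→-12) → $-12
  target = base 0x0ac6 + off 0x0a + 2 + imm -12 = 0x0ac6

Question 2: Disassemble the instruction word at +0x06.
minus y, x

[06] 4d 48 → 0x4d48
  op=0x4d48>>11=0x9 ⇒ minus (RR)
  [10:7] rd=10 = y
  [6:3] rs=9 = x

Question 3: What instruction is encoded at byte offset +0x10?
[10] 57 58 → 0x5758
  op=0x5758>>11=0xa ⇒ sum (RR)
  [10:7] rd=14 = u
  [6:3] rs=11 = z

sum u, z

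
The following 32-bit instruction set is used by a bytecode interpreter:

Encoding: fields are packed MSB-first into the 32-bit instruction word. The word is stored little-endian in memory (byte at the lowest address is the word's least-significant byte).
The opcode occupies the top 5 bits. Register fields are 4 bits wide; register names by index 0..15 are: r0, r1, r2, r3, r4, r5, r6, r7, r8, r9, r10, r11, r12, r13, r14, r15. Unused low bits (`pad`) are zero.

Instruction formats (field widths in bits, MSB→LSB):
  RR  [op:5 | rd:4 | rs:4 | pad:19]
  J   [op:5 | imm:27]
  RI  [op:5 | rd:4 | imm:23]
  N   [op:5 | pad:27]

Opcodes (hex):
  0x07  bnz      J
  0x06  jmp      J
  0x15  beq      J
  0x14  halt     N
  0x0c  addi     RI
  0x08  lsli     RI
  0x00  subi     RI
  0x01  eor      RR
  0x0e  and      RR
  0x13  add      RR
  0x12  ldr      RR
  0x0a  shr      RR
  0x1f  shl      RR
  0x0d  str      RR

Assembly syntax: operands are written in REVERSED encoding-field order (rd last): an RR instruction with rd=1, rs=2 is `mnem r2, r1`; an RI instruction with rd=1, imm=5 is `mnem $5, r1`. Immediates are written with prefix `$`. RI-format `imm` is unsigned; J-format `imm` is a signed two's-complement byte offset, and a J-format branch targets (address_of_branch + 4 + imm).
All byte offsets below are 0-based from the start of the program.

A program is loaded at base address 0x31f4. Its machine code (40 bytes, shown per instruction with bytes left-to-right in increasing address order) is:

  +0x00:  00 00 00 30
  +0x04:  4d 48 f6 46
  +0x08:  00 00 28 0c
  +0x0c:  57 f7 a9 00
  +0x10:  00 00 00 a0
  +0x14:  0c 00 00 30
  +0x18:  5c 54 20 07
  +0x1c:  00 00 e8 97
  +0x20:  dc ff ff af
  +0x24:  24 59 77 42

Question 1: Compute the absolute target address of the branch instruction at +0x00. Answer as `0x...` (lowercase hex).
+0x00: 00 00 00 30 ⇒ word 0x30000000 (little)
  top 5b → 0x6 → jmp [J]
  imm: (w>>0)&0x7ffffff=0x0 → $0
  target = base 0x31f4 + off 0x00 + 4 + imm 0 = 0x31f8

0x31f8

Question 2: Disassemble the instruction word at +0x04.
@+04  little-endian(4d 48 f6 46) = 0x46f6484d
  top 5b → 0x8 → lsli [RI]
  rd@[26:23]=0xd ⇒ r13
  imm@[22:0]=0x76484d ⇒ $7751757

lsli $7751757, r13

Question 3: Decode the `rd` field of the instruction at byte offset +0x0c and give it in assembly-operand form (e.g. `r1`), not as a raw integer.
r1

+0x0c: 57 f7 a9 00 ⇒ word 0x00a9f757 (little)
  opcode bits[31:27]=0x0: subi/RI
  rd: (w>>23)&0xf=0x1 → r1
  imm: (w>>0)&0x7fffff=0x29f757 → $2750295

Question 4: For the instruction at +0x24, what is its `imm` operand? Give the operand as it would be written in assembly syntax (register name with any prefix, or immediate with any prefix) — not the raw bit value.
off 0x24: read 24 59 77 42 as little → 0x42775924
  top 5b → 0x8 → lsli [RI]
  rd: (w>>23)&0xf=0x4 → r4
  imm: (w>>0)&0x7fffff=0x775924 → $7821604

$7821604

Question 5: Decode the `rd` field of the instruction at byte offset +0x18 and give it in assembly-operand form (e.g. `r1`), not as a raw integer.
@+18  little-endian(5c 54 20 07) = 0x0720545c
  op=0x0720545c>>27=0x0 ⇒ subi (RI)
  rd: (w>>23)&0xf=0xe → r14
  imm: (w>>0)&0x7fffff=0x20545c → $2118748

r14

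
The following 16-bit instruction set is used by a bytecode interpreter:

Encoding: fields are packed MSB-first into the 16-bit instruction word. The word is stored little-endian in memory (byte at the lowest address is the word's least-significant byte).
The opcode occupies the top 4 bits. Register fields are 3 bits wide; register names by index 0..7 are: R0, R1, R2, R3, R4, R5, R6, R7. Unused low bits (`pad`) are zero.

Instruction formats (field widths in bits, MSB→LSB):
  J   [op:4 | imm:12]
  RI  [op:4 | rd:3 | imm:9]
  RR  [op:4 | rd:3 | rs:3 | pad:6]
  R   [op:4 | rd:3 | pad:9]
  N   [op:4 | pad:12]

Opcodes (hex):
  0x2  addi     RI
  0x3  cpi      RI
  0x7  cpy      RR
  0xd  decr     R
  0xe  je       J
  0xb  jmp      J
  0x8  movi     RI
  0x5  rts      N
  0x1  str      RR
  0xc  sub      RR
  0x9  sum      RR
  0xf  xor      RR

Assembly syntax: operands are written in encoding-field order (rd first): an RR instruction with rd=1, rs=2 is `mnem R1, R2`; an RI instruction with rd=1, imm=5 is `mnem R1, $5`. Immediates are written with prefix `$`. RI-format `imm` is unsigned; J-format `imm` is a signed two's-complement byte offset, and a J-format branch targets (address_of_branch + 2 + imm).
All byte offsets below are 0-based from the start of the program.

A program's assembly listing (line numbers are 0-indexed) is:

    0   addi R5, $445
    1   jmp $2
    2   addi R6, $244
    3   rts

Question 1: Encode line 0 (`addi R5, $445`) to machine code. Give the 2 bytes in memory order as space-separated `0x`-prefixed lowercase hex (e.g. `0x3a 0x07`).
0xbd 0x2b

0. addi fields op=0x2:4|rd=5:3|imm=445:9 → word 2bbdh → bd 2b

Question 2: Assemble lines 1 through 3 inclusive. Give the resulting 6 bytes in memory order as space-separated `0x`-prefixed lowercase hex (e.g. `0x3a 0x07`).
0x02 0xb0 0xf4 0x2c 0x00 0x50

line 1 (jmp): pack op=0xb:4|imm=2:12 = 0xb002; little→ 02 b0
line 2 (addi): pack op=0x2:4|rd=6:3|imm=244:9 = 0x2cf4; little→ f4 2c
line 3 (rts): pack op=0x5:4|pad=0:12 = 0x5000; little→ 00 50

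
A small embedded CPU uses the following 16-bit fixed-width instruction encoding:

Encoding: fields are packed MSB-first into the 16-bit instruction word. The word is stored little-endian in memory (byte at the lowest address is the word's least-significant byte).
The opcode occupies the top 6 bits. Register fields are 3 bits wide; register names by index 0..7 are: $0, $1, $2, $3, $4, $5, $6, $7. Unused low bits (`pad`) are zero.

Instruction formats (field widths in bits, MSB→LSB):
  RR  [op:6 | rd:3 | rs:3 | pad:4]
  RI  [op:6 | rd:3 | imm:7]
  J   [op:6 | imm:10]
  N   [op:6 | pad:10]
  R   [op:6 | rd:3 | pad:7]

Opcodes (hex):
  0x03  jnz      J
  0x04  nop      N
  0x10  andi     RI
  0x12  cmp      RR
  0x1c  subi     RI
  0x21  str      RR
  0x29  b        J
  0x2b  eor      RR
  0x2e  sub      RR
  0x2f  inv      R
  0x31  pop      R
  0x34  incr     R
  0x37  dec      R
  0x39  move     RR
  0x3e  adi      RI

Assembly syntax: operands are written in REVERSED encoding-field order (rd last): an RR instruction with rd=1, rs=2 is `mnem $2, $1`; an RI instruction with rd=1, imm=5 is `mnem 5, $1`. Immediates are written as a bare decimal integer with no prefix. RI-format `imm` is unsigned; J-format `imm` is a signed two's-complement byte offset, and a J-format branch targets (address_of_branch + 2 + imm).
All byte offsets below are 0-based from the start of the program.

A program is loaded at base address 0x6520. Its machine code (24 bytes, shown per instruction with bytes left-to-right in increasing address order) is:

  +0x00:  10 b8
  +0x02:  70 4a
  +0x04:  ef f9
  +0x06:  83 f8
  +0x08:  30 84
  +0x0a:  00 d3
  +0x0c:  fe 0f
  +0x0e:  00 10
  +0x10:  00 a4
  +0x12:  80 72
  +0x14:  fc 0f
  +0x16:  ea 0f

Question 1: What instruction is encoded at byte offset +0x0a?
incr $6

+0x0a: 00 d3 ⇒ word 0xd300 (little)
  opcode bits[15:10]=0x34: incr/R
  rd@[9:7]=0x6 ⇒ $6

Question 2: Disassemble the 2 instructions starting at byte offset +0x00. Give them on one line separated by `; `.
sub $1, $0; cmp $7, $4

[00] 10 b8 → 0xb810
  opcode bits[15:10]=0x2e: sub/RR
  rd: (w>>7)&0x7=0x0 → $0
  rs: (w>>4)&0x7=0x1 → $1
[02] 70 4a → 0x4a70
  opcode bits[15:10]=0x12: cmp/RR
  rd: (w>>7)&0x7=0x4 → $4
  rs: (w>>4)&0x7=0x7 → $7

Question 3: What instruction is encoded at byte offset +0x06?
adi 3, $1

@+06  little-endian(83 f8) = 0xf883
  opcode bits[15:10]=0x3e: adi/RI
  rd: (w>>7)&0x7=0x1 → $1
  imm: (w>>0)&0x7f=0x3 → 3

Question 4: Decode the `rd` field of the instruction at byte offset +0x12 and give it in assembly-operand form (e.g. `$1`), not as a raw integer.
[12] 80 72 → 0x7280
  op=0x7280>>10=0x1c ⇒ subi (RI)
  [9:7] rd=5 = $5
  [6:0] imm=0 = 0

$5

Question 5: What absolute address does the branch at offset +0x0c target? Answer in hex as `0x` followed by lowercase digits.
0x652c

+0x0c: fe 0f ⇒ word 0x0ffe (little)
  top 6b → 0x3 → jnz [J]
  imm@[9:0]=0x3fe (s10→-2) ⇒ -2
  target = base 0x6520 + off 0x0c + 2 + imm -2 = 0x652c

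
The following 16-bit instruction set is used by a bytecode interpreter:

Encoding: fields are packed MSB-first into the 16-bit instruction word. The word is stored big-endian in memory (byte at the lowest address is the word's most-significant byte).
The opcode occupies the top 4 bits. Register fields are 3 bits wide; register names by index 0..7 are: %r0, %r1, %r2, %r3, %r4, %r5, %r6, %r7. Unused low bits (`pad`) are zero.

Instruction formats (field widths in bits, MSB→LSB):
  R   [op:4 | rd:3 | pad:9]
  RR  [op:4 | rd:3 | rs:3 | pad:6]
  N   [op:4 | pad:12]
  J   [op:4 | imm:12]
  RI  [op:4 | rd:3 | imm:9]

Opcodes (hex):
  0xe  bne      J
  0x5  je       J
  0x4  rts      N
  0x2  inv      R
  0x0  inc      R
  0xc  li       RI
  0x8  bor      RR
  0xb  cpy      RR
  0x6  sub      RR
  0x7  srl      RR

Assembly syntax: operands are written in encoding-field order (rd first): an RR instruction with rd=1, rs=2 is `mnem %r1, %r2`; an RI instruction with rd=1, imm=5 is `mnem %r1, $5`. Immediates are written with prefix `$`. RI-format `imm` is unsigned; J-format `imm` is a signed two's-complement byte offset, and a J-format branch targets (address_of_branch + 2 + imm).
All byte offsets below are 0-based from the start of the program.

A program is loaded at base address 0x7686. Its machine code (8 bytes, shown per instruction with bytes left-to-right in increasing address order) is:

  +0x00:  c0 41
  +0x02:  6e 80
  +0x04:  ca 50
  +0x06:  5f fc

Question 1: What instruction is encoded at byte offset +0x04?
[04] ca 50 → 0xca50
  op=0xca50>>12=0xc ⇒ li (RI)
  rd@[11:9]=0x5 ⇒ %r5
  imm@[8:0]=0x50 ⇒ $80

li %r5, $80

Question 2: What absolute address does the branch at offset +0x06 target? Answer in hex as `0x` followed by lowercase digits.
off 0x06: read 5f fc as big → 0x5ffc
  top 4b → 0x5 → je [J]
  imm: (w>>0)&0xfff=0xffc (s12→-4) → $-4
  target = base 0x7686 + off 0x06 + 2 + imm -4 = 0x768a

0x768a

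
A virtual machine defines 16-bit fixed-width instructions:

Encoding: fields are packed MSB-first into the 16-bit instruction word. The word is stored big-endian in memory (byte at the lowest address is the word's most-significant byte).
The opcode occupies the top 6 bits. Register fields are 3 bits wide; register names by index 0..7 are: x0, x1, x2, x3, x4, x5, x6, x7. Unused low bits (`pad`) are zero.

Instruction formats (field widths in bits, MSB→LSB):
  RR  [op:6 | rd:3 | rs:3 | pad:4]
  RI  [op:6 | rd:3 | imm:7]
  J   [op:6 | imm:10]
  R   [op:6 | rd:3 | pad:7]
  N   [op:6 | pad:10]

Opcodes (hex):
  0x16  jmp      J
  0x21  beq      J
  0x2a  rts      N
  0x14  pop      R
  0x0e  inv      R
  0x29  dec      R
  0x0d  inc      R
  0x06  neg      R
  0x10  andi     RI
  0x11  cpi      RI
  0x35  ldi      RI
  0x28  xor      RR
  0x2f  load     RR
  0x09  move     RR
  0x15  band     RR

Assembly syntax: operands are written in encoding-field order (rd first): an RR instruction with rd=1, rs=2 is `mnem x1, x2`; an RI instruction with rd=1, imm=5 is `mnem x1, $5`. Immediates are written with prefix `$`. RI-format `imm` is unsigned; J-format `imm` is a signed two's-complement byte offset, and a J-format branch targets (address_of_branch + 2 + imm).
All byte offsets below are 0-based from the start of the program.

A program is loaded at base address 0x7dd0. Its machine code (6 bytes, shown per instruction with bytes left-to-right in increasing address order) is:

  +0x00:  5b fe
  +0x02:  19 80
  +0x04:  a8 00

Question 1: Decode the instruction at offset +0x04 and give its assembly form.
rts

@+04  big-endian(a8 00) = 0xa800
  opcode bits[15:10]=0x2a: rts/N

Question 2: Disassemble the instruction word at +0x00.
+0x00: 5b fe ⇒ word 0x5bfe (big)
  op=0x5bfe>>10=0x16 ⇒ jmp (J)
  imm@[9:0]=0x3fe (s10→-2) ⇒ $-2

jmp $-2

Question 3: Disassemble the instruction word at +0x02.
@+02  big-endian(19 80) = 0x1980
  op=0x1980>>10=0x6 ⇒ neg (R)
  rd@[9:7]=0x3 ⇒ x3

neg x3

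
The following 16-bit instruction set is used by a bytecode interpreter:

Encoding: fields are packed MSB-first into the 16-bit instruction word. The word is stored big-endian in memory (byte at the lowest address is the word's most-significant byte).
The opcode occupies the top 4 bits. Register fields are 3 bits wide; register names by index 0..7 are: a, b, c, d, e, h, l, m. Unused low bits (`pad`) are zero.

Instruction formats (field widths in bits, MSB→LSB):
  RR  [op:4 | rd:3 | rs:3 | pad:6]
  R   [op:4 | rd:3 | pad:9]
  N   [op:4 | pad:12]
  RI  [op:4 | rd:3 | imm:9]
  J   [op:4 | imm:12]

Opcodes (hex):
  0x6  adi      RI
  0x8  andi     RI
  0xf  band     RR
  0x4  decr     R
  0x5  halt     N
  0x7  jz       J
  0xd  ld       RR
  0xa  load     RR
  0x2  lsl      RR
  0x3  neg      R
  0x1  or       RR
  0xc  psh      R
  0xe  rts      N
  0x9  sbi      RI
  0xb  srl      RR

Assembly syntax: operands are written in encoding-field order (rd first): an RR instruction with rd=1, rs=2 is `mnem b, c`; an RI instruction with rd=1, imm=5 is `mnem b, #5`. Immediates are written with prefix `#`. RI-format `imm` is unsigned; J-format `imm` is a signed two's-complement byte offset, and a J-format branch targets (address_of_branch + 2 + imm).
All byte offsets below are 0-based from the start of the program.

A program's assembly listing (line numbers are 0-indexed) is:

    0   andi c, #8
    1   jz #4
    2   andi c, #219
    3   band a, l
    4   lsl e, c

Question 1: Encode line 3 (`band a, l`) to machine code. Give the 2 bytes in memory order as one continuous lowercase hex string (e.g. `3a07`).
3. band fields op=0xf:4|rd=0:3|rs=6:3|pad=0:6 → word f180h → f1 80

f180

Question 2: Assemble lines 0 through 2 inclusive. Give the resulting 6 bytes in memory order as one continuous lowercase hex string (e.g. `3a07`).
L0: andi op=0x8:4|rd=2:3|imm=8:9 ⇒ 0x8408 ⇒ big 84 08
L1: jz op=0x7:4|imm=4:12 ⇒ 0x7004 ⇒ big 70 04
L2: andi op=0x8:4|rd=2:3|imm=219:9 ⇒ 0x84db ⇒ big 84 db

8408700484db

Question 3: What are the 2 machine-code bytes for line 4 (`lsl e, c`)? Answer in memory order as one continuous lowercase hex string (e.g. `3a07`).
2880

L4: lsl op=0x2:4|rd=4:3|rs=2:3|pad=0:6 ⇒ 0x2880 ⇒ big 28 80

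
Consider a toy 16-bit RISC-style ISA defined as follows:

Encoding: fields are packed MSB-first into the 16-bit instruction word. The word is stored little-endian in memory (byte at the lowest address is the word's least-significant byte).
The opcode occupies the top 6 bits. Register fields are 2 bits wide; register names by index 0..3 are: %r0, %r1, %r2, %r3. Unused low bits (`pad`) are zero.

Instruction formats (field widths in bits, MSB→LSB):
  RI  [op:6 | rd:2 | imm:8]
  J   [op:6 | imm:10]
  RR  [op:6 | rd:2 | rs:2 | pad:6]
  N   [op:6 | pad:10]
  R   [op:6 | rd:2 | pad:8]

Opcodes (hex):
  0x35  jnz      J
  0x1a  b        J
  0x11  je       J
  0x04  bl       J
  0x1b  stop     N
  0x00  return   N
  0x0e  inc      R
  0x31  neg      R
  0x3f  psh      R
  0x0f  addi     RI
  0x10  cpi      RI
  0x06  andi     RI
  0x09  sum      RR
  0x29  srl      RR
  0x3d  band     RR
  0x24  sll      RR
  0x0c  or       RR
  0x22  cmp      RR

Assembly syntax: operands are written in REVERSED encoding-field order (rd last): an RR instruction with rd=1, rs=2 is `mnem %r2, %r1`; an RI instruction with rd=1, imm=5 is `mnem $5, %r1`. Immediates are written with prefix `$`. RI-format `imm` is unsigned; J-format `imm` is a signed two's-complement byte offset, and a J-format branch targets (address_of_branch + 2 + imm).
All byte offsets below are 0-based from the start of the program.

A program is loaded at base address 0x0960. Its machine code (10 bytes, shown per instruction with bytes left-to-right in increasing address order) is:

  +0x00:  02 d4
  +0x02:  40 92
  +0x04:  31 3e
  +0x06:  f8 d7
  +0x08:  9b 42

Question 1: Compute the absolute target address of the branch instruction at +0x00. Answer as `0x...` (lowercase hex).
0x0964

off 0x00: read 02 d4 as little → 0xd402
  top 6b → 0x35 → jnz [J]
  imm@[9:0]=0x2 ⇒ $2
  target = base 0x0960 + off 0x00 + 2 + imm 2 = 0x0964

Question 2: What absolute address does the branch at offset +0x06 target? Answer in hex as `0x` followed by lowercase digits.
0x0960

off 0x06: read f8 d7 as little → 0xd7f8
  top 6b → 0x35 → jnz [J]
  imm: (w>>0)&0x3ff=0x3f8 (s10→-8) → $-8
  target = base 0x0960 + off 0x06 + 2 + imm -8 = 0x0960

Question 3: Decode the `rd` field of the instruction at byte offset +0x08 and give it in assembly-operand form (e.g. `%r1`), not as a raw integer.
[08] 9b 42 → 0x429b
  top 6b → 0x10 → cpi [RI]
  rd: (w>>8)&0x3=0x2 → %r2
  imm: (w>>0)&0xff=0x9b → $155

%r2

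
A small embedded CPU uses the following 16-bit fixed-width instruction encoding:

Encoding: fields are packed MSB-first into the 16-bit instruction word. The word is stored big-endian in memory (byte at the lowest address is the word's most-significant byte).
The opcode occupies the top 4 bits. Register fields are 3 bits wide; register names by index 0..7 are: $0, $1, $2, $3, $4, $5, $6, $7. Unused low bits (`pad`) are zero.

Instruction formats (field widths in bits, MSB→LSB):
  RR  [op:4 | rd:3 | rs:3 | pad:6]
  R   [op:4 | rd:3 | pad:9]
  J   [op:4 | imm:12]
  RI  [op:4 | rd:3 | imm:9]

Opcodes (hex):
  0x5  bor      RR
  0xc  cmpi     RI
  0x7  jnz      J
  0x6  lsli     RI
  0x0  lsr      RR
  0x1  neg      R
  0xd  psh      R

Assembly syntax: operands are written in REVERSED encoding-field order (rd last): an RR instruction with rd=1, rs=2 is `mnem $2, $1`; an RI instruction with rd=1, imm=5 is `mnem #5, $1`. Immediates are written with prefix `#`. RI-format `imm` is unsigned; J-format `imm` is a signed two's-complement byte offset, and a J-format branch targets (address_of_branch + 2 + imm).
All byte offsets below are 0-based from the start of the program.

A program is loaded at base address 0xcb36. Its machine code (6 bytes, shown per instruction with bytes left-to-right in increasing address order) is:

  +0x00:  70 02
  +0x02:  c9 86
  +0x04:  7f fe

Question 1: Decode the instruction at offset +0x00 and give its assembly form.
@+00  big-endian(70 02) = 0x7002
  op=0x7002>>12=0x7 ⇒ jnz (J)
  imm@[11:0]=0x2 ⇒ #2

jnz #2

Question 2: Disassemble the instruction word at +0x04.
@+04  big-endian(7f fe) = 0x7ffe
  opcode bits[15:12]=0x7: jnz/J
  imm: (w>>0)&0xfff=0xffe (s12→-2) → #-2

jnz #-2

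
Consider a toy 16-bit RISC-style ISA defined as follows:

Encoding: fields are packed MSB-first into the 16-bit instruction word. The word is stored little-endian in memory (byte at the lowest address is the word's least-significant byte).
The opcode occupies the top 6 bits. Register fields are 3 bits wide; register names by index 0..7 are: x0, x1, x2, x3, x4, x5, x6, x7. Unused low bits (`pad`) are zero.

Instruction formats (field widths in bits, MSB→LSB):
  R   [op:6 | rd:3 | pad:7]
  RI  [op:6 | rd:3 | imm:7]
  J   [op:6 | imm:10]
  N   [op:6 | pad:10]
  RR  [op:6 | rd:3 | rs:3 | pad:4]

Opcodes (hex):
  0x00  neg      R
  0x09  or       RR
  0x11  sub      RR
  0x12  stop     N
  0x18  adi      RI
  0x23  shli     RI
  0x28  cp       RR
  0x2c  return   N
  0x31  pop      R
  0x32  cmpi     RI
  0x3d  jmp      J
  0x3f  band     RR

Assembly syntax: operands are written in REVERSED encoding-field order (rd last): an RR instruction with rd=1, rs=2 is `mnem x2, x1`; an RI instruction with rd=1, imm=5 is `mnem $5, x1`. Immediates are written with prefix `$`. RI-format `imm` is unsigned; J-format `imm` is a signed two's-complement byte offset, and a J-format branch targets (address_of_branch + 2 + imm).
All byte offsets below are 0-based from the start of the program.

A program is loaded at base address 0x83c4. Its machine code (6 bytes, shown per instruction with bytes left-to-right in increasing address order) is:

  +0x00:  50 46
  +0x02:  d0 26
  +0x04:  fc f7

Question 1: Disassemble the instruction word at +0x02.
[02] d0 26 → 0x26d0
  top 6b → 0x9 → or [RR]
  rd: (w>>7)&0x7=0x5 → x5
  rs: (w>>4)&0x7=0x5 → x5

or x5, x5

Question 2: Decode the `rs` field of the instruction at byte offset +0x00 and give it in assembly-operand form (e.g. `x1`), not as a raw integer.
x5

[00] 50 46 → 0x4650
  opcode bits[15:10]=0x11: sub/RR
  [9:7] rd=4 = x4
  [6:4] rs=5 = x5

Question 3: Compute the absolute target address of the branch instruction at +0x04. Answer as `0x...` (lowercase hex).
0x83c6

[04] fc f7 → 0xf7fc
  top 6b → 0x3d → jmp [J]
  imm: (w>>0)&0x3ff=0x3fc (s10→-4) → $-4
  target = base 0x83c4 + off 0x04 + 2 + imm -4 = 0x83c6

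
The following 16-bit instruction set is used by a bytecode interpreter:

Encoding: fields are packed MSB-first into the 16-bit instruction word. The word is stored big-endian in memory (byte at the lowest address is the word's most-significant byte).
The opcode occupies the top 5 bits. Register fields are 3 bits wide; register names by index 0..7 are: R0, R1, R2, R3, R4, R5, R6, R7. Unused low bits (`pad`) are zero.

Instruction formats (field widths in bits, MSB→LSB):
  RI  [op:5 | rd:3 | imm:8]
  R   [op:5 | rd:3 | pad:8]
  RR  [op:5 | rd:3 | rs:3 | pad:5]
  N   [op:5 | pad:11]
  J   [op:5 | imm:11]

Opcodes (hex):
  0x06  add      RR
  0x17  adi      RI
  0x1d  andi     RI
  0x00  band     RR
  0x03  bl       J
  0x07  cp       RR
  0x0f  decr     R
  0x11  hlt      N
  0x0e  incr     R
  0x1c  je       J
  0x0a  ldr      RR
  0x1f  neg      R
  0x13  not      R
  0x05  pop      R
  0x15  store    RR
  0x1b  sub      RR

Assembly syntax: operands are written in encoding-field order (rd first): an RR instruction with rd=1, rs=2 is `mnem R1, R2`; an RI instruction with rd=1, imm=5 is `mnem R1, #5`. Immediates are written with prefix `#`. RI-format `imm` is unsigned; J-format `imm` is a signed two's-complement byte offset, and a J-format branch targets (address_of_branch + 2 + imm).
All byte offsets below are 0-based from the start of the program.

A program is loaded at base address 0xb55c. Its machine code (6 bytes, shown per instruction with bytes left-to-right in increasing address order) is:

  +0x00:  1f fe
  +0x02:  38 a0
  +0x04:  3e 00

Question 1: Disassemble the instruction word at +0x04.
@+04  big-endian(3e 00) = 0x3e00
  top 5b → 0x7 → cp [RR]
  rd@[10:8]=0x6 ⇒ R6
  rs@[7:5]=0x0 ⇒ R0

cp R6, R0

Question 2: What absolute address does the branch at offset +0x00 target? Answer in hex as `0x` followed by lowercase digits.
off 0x00: read 1f fe as big → 0x1ffe
  op=0x1ffe>>11=0x3 ⇒ bl (J)
  imm: (w>>0)&0x7ff=0x7fe (s11→-2) → #-2
  target = base 0xb55c + off 0x00 + 2 + imm -2 = 0xb55c

0xb55c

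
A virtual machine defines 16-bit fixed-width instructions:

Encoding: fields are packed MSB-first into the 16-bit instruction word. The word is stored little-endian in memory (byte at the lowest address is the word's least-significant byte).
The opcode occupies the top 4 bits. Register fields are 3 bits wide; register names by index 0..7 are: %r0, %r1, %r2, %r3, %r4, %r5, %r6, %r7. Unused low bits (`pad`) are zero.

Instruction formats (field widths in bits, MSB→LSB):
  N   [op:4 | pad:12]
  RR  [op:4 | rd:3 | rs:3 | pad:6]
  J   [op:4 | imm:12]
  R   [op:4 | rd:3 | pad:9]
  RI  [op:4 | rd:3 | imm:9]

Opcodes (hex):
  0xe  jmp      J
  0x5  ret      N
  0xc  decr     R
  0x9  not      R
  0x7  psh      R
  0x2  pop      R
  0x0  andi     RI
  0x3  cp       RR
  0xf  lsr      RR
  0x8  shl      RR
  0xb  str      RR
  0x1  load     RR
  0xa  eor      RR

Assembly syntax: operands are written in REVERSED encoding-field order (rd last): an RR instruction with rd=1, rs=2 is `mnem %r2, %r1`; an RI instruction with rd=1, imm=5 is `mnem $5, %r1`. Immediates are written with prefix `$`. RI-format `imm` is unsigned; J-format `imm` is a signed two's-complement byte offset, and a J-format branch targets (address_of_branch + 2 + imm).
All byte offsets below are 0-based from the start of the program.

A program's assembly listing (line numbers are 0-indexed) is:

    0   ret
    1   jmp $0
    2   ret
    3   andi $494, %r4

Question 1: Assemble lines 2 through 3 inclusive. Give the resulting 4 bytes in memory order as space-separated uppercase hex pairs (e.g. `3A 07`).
2. ret fields op=0x5:4|pad=0:12 → word 5000h → 00 50
3. andi fields op=0x0:4|rd=4:3|imm=494:9 → word 09eeh → ee 09

00 50 EE 09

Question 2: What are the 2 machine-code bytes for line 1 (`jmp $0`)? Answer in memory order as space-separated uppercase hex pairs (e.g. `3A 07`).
00 E0

line 1 (jmp): pack op=0xe:4|imm=0:12 = 0xe000; little→ 00 e0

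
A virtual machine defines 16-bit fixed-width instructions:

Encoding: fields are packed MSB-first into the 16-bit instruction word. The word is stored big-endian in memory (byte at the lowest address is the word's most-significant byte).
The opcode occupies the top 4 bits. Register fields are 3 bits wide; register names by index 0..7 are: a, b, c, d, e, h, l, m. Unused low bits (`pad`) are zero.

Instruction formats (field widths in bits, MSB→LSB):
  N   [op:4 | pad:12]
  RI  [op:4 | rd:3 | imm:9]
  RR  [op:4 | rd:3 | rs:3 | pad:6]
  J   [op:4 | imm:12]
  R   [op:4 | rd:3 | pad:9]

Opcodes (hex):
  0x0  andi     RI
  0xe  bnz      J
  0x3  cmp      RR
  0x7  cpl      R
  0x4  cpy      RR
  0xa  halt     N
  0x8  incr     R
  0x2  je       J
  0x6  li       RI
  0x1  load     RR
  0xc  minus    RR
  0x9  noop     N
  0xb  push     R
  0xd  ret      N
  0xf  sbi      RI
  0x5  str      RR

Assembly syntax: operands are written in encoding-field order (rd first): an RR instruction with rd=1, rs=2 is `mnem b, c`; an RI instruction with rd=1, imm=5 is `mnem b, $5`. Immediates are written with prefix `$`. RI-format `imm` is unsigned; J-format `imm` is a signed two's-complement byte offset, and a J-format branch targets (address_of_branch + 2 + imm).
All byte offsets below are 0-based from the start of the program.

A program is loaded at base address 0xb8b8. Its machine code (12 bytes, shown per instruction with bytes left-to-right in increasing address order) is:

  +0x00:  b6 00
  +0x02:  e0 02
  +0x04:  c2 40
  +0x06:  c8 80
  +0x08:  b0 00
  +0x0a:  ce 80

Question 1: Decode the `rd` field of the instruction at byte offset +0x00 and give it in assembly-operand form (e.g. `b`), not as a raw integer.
+0x00: b6 00 ⇒ word 0xb600 (big)
  op=0xb600>>12=0xb ⇒ push (R)
  [11:9] rd=3 = d

d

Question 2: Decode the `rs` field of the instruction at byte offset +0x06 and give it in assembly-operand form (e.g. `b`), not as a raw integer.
c

off 0x06: read c8 80 as big → 0xc880
  top 4b → 0xc → minus [RR]
  rd: (w>>9)&0x7=0x4 → e
  rs: (w>>6)&0x7=0x2 → c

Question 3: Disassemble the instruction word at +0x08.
push a

+0x08: b0 00 ⇒ word 0xb000 (big)
  op=0xb000>>12=0xb ⇒ push (R)
  [11:9] rd=0 = a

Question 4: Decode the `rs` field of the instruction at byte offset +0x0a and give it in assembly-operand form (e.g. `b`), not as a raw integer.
[0a] ce 80 → 0xce80
  opcode bits[15:12]=0xc: minus/RR
  [11:9] rd=7 = m
  [8:6] rs=2 = c

c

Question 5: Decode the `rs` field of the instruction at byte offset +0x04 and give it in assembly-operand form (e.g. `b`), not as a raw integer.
@+04  big-endian(c2 40) = 0xc240
  top 4b → 0xc → minus [RR]
  rd: (w>>9)&0x7=0x1 → b
  rs: (w>>6)&0x7=0x1 → b

b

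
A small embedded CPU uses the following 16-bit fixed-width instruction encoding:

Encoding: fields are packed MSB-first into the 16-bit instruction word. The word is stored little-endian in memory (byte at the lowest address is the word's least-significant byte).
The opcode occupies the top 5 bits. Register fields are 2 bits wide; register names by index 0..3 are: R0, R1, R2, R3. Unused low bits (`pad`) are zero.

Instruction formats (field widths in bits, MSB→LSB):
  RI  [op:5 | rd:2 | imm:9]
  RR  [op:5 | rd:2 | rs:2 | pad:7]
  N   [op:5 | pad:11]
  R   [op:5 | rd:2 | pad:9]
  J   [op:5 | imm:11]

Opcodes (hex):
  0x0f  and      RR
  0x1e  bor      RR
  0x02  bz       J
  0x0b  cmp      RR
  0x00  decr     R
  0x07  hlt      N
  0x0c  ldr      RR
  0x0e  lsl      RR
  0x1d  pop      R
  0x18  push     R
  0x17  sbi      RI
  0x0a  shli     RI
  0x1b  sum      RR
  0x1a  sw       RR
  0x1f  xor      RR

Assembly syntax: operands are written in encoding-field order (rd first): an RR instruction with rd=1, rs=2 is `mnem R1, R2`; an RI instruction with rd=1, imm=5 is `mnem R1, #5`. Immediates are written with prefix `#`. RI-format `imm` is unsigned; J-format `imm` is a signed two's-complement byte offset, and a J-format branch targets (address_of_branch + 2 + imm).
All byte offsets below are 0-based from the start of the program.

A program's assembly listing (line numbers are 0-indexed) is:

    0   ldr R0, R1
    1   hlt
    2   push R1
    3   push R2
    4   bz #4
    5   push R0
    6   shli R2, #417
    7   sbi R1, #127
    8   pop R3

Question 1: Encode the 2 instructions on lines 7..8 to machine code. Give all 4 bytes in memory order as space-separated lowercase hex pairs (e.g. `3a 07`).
7. sbi fields op=0x17:5|rd=1:2|imm=127:9 → word ba7fh → 7f ba
8. pop fields op=0x1d:5|rd=3:2|pad=0:9 → word ee00h → 00 ee

7f ba 00 ee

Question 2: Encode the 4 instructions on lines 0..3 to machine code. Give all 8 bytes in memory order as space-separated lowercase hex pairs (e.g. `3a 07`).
80 60 00 38 00 c2 00 c4

line 0 (ldr): pack op=0xc:5|rd=0:2|rs=1:2|pad=0:7 = 0x6080; little→ 80 60
line 1 (hlt): pack op=0x7:5|pad=0:11 = 0x3800; little→ 00 38
line 2 (push): pack op=0x18:5|rd=1:2|pad=0:9 = 0xc200; little→ 00 c2
line 3 (push): pack op=0x18:5|rd=2:2|pad=0:9 = 0xc400; little→ 00 c4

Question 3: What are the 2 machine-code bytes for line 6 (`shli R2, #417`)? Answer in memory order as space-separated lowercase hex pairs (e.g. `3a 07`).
a1 55

L6: shli op=0xa:5|rd=2:2|imm=417:9 ⇒ 0x55a1 ⇒ little a1 55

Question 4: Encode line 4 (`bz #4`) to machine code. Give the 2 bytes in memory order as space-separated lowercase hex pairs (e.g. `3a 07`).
04 10

L4: bz op=0x2:5|imm=4:11 ⇒ 0x1004 ⇒ little 04 10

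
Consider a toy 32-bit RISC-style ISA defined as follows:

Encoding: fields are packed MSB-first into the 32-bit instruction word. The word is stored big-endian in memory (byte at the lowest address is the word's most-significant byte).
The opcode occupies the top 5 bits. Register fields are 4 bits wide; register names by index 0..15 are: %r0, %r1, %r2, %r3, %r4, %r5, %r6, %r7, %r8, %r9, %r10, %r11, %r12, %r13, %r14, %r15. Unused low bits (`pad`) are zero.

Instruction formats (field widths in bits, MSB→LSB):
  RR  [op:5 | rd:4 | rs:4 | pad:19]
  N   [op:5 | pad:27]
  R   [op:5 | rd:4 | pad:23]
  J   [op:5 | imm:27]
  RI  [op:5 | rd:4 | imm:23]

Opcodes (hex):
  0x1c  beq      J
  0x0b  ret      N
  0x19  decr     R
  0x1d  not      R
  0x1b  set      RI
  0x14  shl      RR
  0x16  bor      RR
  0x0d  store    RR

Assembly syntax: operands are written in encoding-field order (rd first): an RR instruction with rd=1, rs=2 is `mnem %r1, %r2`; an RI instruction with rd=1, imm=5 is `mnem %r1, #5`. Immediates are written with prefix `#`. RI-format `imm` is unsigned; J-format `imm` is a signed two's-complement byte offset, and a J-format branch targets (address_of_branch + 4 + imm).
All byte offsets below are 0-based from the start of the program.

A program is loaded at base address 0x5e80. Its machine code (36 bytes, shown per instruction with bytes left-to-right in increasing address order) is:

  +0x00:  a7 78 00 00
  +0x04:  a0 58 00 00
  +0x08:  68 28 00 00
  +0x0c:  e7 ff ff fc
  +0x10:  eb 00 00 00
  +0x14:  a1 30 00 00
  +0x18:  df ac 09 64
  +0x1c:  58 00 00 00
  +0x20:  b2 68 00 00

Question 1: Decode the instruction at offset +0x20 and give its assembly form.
bor %r4, %r13

@+20  big-endian(b2 68 00 00) = 0xb2680000
  opcode bits[31:27]=0x16: bor/RR
  rd: (w>>23)&0xf=0x4 → %r4
  rs: (w>>19)&0xf=0xd → %r13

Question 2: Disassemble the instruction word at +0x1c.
ret

off 0x1c: read 58 00 00 00 as big → 0x58000000
  opcode bits[31:27]=0xb: ret/N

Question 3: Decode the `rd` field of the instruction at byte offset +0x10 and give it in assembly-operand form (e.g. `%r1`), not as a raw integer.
%r6

@+10  big-endian(eb 00 00 00) = 0xeb000000
  opcode bits[31:27]=0x1d: not/R
  rd: (w>>23)&0xf=0x6 → %r6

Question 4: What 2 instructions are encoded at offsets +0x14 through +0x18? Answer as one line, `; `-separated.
off 0x14: read a1 30 00 00 as big → 0xa1300000
  opcode bits[31:27]=0x14: shl/RR
  rd@[26:23]=0x2 ⇒ %r2
  rs@[22:19]=0x6 ⇒ %r6
off 0x18: read df ac 09 64 as big → 0xdfac0964
  opcode bits[31:27]=0x1b: set/RI
  rd@[26:23]=0xf ⇒ %r15
  imm@[22:0]=0x2c0964 ⇒ #2885988

shl %r2, %r6; set %r15, #2885988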